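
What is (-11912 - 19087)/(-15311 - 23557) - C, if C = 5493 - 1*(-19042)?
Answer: -317865127/12956 ≈ -24534.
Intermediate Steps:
C = 24535 (C = 5493 + 19042 = 24535)
(-11912 - 19087)/(-15311 - 23557) - C = (-11912 - 19087)/(-15311 - 23557) - 1*24535 = -30999/(-38868) - 24535 = -30999*(-1/38868) - 24535 = 10333/12956 - 24535 = -317865127/12956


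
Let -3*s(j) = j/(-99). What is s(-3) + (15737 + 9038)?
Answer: 2452724/99 ≈ 24775.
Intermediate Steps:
s(j) = j/297 (s(j) = -j/(3*(-99)) = -j*(-1)/(3*99) = -(-1)*j/297 = j/297)
s(-3) + (15737 + 9038) = (1/297)*(-3) + (15737 + 9038) = -1/99 + 24775 = 2452724/99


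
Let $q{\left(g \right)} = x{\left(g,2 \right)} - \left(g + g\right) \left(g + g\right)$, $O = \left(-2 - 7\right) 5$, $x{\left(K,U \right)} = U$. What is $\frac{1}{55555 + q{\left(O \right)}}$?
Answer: $\frac{1}{47457} \approx 2.1072 \cdot 10^{-5}$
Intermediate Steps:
$O = -45$ ($O = \left(-9\right) 5 = -45$)
$q{\left(g \right)} = 2 - 4 g^{2}$ ($q{\left(g \right)} = 2 - \left(g + g\right) \left(g + g\right) = 2 - 2 g 2 g = 2 - 4 g^{2}$)
$\frac{1}{55555 + q{\left(O \right)}} = \frac{1}{55555 + \left(2 - 4 \left(-45\right)^{2}\right)} = \frac{1}{55555 + \left(2 - 8100\right)} = \frac{1}{55555 - 8098} = \frac{1}{47457}$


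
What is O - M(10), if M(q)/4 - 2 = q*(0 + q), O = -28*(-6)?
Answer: -240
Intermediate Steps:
O = 168
M(q) = 8 + 4*q² (M(q) = 8 + 4*(q*(0 + q)) = 8 + 4*(q*q) = 8 + 4*q²)
O - M(10) = 168 - (8 + 4*10²) = 168 - (8 + 4*100) = 168 - (8 + 400) = 168 - 1*408 = 168 - 408 = -240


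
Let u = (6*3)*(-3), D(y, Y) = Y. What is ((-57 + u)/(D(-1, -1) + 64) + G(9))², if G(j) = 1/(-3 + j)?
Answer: 4489/1764 ≈ 2.5448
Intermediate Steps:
u = -54 (u = 18*(-3) = -54)
((-57 + u)/(D(-1, -1) + 64) + G(9))² = ((-57 - 54)/(-1 + 64) + 1/(-3 + 9))² = (-111/63 + 1/6)² = (-111*1/63 + ⅙)² = (-37/21 + ⅙)² = (-67/42)² = 4489/1764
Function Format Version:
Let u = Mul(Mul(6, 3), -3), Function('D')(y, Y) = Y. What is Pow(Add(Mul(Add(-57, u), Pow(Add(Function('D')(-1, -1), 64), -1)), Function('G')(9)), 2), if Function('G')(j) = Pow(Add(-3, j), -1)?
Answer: Rational(4489, 1764) ≈ 2.5448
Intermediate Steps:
u = -54 (u = Mul(18, -3) = -54)
Pow(Add(Mul(Add(-57, u), Pow(Add(Function('D')(-1, -1), 64), -1)), Function('G')(9)), 2) = Pow(Add(Mul(Add(-57, -54), Pow(Add(-1, 64), -1)), Pow(Add(-3, 9), -1)), 2) = Pow(Add(Mul(-111, Pow(63, -1)), Pow(6, -1)), 2) = Pow(Add(Mul(-111, Rational(1, 63)), Rational(1, 6)), 2) = Pow(Add(Rational(-37, 21), Rational(1, 6)), 2) = Pow(Rational(-67, 42), 2) = Rational(4489, 1764)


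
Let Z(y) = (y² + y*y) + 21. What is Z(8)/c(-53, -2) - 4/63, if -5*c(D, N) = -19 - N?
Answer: 46867/1071 ≈ 43.760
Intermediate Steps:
c(D, N) = 19/5 + N/5 (c(D, N) = -(-19 - N)/5 = 19/5 + N/5)
Z(y) = 21 + 2*y² (Z(y) = (y² + y²) + 21 = 2*y² + 21 = 21 + 2*y²)
Z(8)/c(-53, -2) - 4/63 = (21 + 2*8²)/(19/5 + (⅕)*(-2)) - 4/63 = (21 + 2*64)/(19/5 - ⅖) - 4*1/63 = (21 + 128)/(17/5) - 4/63 = 149*(5/17) - 4/63 = 745/17 - 4/63 = 46867/1071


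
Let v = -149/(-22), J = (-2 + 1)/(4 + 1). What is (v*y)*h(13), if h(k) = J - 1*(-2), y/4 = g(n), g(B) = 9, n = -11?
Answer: 24138/55 ≈ 438.87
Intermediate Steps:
J = -⅕ (J = -1/5 = -1*⅕ = -⅕ ≈ -0.20000)
v = 149/22 (v = -149*(-1/22) = 149/22 ≈ 6.7727)
y = 36 (y = 4*9 = 36)
h(k) = 9/5 (h(k) = -⅕ - 1*(-2) = -⅕ + 2 = 9/5)
(v*y)*h(13) = ((149/22)*36)*(9/5) = (2682/11)*(9/5) = 24138/55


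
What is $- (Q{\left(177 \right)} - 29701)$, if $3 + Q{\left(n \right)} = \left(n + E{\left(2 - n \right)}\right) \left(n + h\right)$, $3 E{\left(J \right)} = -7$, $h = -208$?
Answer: $\frac{105356}{3} \approx 35119.0$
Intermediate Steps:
$E{\left(J \right)} = - \frac{7}{3}$ ($E{\left(J \right)} = \frac{1}{3} \left(-7\right) = - \frac{7}{3}$)
$Q{\left(n \right)} = -3 + \left(-208 + n\right) \left(- \frac{7}{3} + n\right)$ ($Q{\left(n \right)} = -3 + \left(n - \frac{7}{3}\right) \left(n - 208\right) = -3 + \left(- \frac{7}{3} + n\right) \left(-208 + n\right) = -3 + \left(-208 + n\right) \left(- \frac{7}{3} + n\right)$)
$- (Q{\left(177 \right)} - 29701) = - (\left(\frac{1447}{3} + 177^{2} - 37229\right) - 29701) = - (\left(\frac{1447}{3} + 31329 - 37229\right) - 29701) = - (- \frac{16253}{3} - 29701) = \left(-1\right) \left(- \frac{105356}{3}\right) = \frac{105356}{3}$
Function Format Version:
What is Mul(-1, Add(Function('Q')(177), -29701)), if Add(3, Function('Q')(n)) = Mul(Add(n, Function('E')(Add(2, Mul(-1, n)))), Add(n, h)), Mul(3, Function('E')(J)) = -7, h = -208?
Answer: Rational(105356, 3) ≈ 35119.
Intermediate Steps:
Function('E')(J) = Rational(-7, 3) (Function('E')(J) = Mul(Rational(1, 3), -7) = Rational(-7, 3))
Function('Q')(n) = Add(-3, Mul(Add(-208, n), Add(Rational(-7, 3), n))) (Function('Q')(n) = Add(-3, Mul(Add(n, Rational(-7, 3)), Add(n, -208))) = Add(-3, Mul(Add(Rational(-7, 3), n), Add(-208, n))) = Add(-3, Mul(Add(-208, n), Add(Rational(-7, 3), n))))
Mul(-1, Add(Function('Q')(177), -29701)) = Mul(-1, Add(Add(Rational(1447, 3), Pow(177, 2), Mul(Rational(-631, 3), 177)), -29701)) = Mul(-1, Add(Add(Rational(1447, 3), 31329, -37229), -29701)) = Mul(-1, Add(Rational(-16253, 3), -29701)) = Mul(-1, Rational(-105356, 3)) = Rational(105356, 3)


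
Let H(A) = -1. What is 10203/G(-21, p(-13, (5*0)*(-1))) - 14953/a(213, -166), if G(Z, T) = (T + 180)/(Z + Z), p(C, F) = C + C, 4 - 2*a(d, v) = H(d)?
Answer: -482011/55 ≈ -8763.8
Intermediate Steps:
a(d, v) = 5/2 (a(d, v) = 2 - ½*(-1) = 2 + ½ = 5/2)
p(C, F) = 2*C
G(Z, T) = (180 + T)/(2*Z) (G(Z, T) = (180 + T)/((2*Z)) = (180 + T)*(1/(2*Z)) = (180 + T)/(2*Z))
10203/G(-21, p(-13, (5*0)*(-1))) - 14953/a(213, -166) = 10203/(((½)*(180 + 2*(-13))/(-21))) - 14953/5/2 = 10203/(((½)*(-1/21)*(180 - 26))) - 14953*⅖ = 10203/(((½)*(-1/21)*154)) - 29906/5 = 10203/(-11/3) - 29906/5 = 10203*(-3/11) - 29906/5 = -30609/11 - 29906/5 = -482011/55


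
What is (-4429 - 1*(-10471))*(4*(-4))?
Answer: -96672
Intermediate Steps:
(-4429 - 1*(-10471))*(4*(-4)) = (-4429 + 10471)*(-16) = 6042*(-16) = -96672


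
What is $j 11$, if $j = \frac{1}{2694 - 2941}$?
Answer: $- \frac{11}{247} \approx -0.044534$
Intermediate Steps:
$j = - \frac{1}{247}$ ($j = \frac{1}{-247} = - \frac{1}{247} \approx -0.0040486$)
$j 11 = \left(- \frac{1}{247}\right) 11 = - \frac{11}{247}$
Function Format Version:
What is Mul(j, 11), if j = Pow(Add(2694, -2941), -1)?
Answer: Rational(-11, 247) ≈ -0.044534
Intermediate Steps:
j = Rational(-1, 247) (j = Pow(-247, -1) = Rational(-1, 247) ≈ -0.0040486)
Mul(j, 11) = Mul(Rational(-1, 247), 11) = Rational(-11, 247)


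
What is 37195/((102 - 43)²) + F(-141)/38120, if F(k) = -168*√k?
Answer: 37195/3481 - 21*I*√141/4765 ≈ 10.685 - 0.052332*I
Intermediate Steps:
37195/((102 - 43)²) + F(-141)/38120 = 37195/((102 - 43)²) - 168*I*√141/38120 = 37195/(59²) - 168*I*√141*(1/38120) = 37195/3481 - 168*I*√141*(1/38120) = 37195*(1/3481) - 21*I*√141/4765 = 37195/3481 - 21*I*√141/4765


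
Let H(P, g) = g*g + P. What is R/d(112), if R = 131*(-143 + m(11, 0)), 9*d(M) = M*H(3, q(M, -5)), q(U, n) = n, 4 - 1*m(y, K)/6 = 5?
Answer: -175671/3136 ≈ -56.018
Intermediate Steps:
m(y, K) = -6 (m(y, K) = 24 - 6*5 = 24 - 30 = -6)
H(P, g) = P + g**2 (H(P, g) = g**2 + P = P + g**2)
d(M) = 28*M/9 (d(M) = (M*(3 + (-5)**2))/9 = (M*(3 + 25))/9 = (M*28)/9 = (28*M)/9 = 28*M/9)
R = -19519 (R = 131*(-143 - 6) = 131*(-149) = -19519)
R/d(112) = -19519/((28/9)*112) = -19519/3136/9 = -19519*9/3136 = -175671/3136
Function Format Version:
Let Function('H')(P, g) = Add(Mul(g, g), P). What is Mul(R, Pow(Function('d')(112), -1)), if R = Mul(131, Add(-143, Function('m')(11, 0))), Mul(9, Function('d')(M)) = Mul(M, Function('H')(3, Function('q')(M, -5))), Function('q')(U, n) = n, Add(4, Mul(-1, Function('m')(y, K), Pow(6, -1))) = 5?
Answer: Rational(-175671, 3136) ≈ -56.018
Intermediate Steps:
Function('m')(y, K) = -6 (Function('m')(y, K) = Add(24, Mul(-6, 5)) = Add(24, -30) = -6)
Function('H')(P, g) = Add(P, Pow(g, 2)) (Function('H')(P, g) = Add(Pow(g, 2), P) = Add(P, Pow(g, 2)))
Function('d')(M) = Mul(Rational(28, 9), M) (Function('d')(M) = Mul(Rational(1, 9), Mul(M, Add(3, Pow(-5, 2)))) = Mul(Rational(1, 9), Mul(M, Add(3, 25))) = Mul(Rational(1, 9), Mul(M, 28)) = Mul(Rational(1, 9), Mul(28, M)) = Mul(Rational(28, 9), M))
R = -19519 (R = Mul(131, Add(-143, -6)) = Mul(131, -149) = -19519)
Mul(R, Pow(Function('d')(112), -1)) = Mul(-19519, Pow(Mul(Rational(28, 9), 112), -1)) = Mul(-19519, Pow(Rational(3136, 9), -1)) = Mul(-19519, Rational(9, 3136)) = Rational(-175671, 3136)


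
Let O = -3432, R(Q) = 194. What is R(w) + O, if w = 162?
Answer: -3238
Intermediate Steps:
R(w) + O = 194 - 3432 = -3238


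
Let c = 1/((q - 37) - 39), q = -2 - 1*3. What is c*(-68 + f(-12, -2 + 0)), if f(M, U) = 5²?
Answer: 43/81 ≈ 0.53086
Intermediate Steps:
q = -5 (q = -2 - 3 = -5)
f(M, U) = 25
c = -1/81 (c = 1/((-5 - 37) - 39) = 1/(-42 - 39) = 1/(-81) = -1/81 ≈ -0.012346)
c*(-68 + f(-12, -2 + 0)) = -(-68 + 25)/81 = -1/81*(-43) = 43/81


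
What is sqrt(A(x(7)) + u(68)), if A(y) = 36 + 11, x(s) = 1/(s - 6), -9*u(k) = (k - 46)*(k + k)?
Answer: I*sqrt(2569)/3 ≈ 16.895*I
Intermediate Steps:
u(k) = -2*k*(-46 + k)/9 (u(k) = -(k - 46)*(k + k)/9 = -(-46 + k)*2*k/9 = -2*k*(-46 + k)/9)
x(s) = 1/(-6 + s)
A(y) = 47
sqrt(A(x(7)) + u(68)) = sqrt(47 + (2/9)*68*(46 - 1*68)) = sqrt(47 + (2/9)*68*(46 - 68)) = sqrt(47 + (2/9)*68*(-22)) = sqrt(47 - 2992/9) = sqrt(-2569/9) = I*sqrt(2569)/3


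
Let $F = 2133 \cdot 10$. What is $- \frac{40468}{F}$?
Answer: $- \frac{20234}{10665} \approx -1.8972$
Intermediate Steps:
$F = 21330$
$- \frac{40468}{F} = - \frac{40468}{21330} = \left(-40468\right) \frac{1}{21330} = - \frac{20234}{10665}$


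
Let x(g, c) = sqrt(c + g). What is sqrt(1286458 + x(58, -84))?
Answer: sqrt(1286458 + I*sqrt(26)) ≈ 1134.2 + 0.002*I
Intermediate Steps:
sqrt(1286458 + x(58, -84)) = sqrt(1286458 + sqrt(-84 + 58)) = sqrt(1286458 + sqrt(-26)) = sqrt(1286458 + I*sqrt(26))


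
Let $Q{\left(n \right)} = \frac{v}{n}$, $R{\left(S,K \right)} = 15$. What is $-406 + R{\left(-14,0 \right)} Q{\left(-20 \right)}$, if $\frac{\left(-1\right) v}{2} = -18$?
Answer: $-433$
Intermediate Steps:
$v = 36$ ($v = \left(-2\right) \left(-18\right) = 36$)
$Q{\left(n \right)} = \frac{36}{n}$
$-406 + R{\left(-14,0 \right)} Q{\left(-20 \right)} = -406 + 15 \frac{36}{-20} = -406 + 15 \cdot 36 \left(- \frac{1}{20}\right) = -406 + 15 \left(- \frac{9}{5}\right) = -406 - 27 = -433$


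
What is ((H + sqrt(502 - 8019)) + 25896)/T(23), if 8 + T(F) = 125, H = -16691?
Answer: 9205/117 + I*sqrt(7517)/117 ≈ 78.675 + 0.74103*I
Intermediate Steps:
T(F) = 117 (T(F) = -8 + 125 = 117)
((H + sqrt(502 - 8019)) + 25896)/T(23) = ((-16691 + sqrt(502 - 8019)) + 25896)/117 = ((-16691 + sqrt(-7517)) + 25896)*(1/117) = ((-16691 + I*sqrt(7517)) + 25896)*(1/117) = (9205 + I*sqrt(7517))*(1/117) = 9205/117 + I*sqrt(7517)/117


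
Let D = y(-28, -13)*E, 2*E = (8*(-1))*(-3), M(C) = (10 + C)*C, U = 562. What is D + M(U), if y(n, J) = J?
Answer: 321308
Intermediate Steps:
M(C) = C*(10 + C)
E = 12 (E = ((8*(-1))*(-3))/2 = (-8*(-3))/2 = (1/2)*24 = 12)
D = -156 (D = -13*12 = -156)
D + M(U) = -156 + 562*(10 + 562) = -156 + 562*572 = -156 + 321464 = 321308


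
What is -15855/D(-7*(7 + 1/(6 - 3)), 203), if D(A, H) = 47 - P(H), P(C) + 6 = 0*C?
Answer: -15855/53 ≈ -299.15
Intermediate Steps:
P(C) = -6 (P(C) = -6 + 0*C = -6 + 0 = -6)
D(A, H) = 53 (D(A, H) = 47 - 1*(-6) = 47 + 6 = 53)
-15855/D(-7*(7 + 1/(6 - 3)), 203) = -15855/53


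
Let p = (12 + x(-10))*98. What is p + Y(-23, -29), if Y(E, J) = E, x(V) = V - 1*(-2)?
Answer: 369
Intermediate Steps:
x(V) = 2 + V (x(V) = V + 2 = 2 + V)
p = 392 (p = (12 + (2 - 10))*98 = (12 - 8)*98 = 4*98 = 392)
p + Y(-23, -29) = 392 - 23 = 369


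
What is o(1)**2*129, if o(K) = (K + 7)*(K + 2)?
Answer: 74304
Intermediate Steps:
o(K) = (2 + K)*(7 + K) (o(K) = (7 + K)*(2 + K) = (2 + K)*(7 + K))
o(1)**2*129 = (14 + 1**2 + 9*1)**2*129 = (14 + 1 + 9)**2*129 = 24**2*129 = 576*129 = 74304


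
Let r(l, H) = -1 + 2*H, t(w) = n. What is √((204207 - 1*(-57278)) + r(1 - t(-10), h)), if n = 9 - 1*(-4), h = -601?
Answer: √260282 ≈ 510.18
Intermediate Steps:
n = 13 (n = 9 + 4 = 13)
t(w) = 13
√((204207 - 1*(-57278)) + r(1 - t(-10), h)) = √((204207 - 1*(-57278)) + (-1 + 2*(-601))) = √((204207 + 57278) + (-1 - 1202)) = √(261485 - 1203) = √260282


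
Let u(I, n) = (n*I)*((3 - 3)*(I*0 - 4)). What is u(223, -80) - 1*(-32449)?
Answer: 32449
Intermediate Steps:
u(I, n) = 0 (u(I, n) = (I*n)*(0*(0 - 4)) = (I*n)*(0*(-4)) = (I*n)*0 = 0)
u(223, -80) - 1*(-32449) = 0 - 1*(-32449) = 0 + 32449 = 32449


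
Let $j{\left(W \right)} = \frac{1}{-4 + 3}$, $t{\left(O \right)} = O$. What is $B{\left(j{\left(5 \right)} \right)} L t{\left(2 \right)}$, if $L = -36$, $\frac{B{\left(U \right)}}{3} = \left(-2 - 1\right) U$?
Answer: $-648$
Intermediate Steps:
$j{\left(W \right)} = -1$ ($j{\left(W \right)} = \frac{1}{-1} = -1$)
$B{\left(U \right)} = - 9 U$ ($B{\left(U \right)} = 3 \left(-2 - 1\right) U = 3 \left(- 3 U\right) = - 9 U$)
$B{\left(j{\left(5 \right)} \right)} L t{\left(2 \right)} = \left(-9\right) \left(-1\right) \left(-36\right) 2 = 9 \left(-36\right) 2 = \left(-324\right) 2 = -648$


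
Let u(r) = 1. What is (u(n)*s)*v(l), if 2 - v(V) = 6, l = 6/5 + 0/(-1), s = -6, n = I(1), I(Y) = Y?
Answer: 24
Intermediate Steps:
n = 1
l = 6/5 (l = 6*(1/5) + 0*(-1) = 6/5 + 0 = 6/5 ≈ 1.2000)
v(V) = -4 (v(V) = 2 - 1*6 = 2 - 6 = -4)
(u(n)*s)*v(l) = (1*(-6))*(-4) = -6*(-4) = 24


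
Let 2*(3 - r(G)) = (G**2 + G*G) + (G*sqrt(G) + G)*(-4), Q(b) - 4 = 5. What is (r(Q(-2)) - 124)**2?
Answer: 16900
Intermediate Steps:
Q(b) = 9 (Q(b) = 4 + 5 = 9)
r(G) = 3 - G**2 + 2*G + 2*G**(3/2) (r(G) = 3 - ((G**2 + G*G) + (G*sqrt(G) + G)*(-4))/2 = 3 - ((G**2 + G**2) + (G**(3/2) + G)*(-4))/2 = 3 - (2*G**2 + (G + G**(3/2))*(-4))/2 = 3 - (2*G**2 + (-4*G - 4*G**(3/2)))/2 = 3 - (-4*G - 4*G**(3/2) + 2*G**2)/2 = 3 + (-G**2 + 2*G + 2*G**(3/2)) = 3 - G**2 + 2*G + 2*G**(3/2))
(r(Q(-2)) - 124)**2 = ((3 - 1*9**2 + 2*9 + 2*9**(3/2)) - 124)**2 = ((3 - 1*81 + 18 + 2*27) - 124)**2 = ((3 - 81 + 18 + 54) - 124)**2 = (-6 - 124)**2 = (-130)**2 = 16900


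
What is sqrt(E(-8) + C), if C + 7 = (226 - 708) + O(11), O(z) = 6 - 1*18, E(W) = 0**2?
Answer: I*sqrt(501) ≈ 22.383*I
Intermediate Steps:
E(W) = 0
O(z) = -12 (O(z) = 6 - 18 = -12)
C = -501 (C = -7 + ((226 - 708) - 12) = -7 + (-482 - 12) = -7 - 494 = -501)
sqrt(E(-8) + C) = sqrt(0 - 501) = sqrt(-501) = I*sqrt(501)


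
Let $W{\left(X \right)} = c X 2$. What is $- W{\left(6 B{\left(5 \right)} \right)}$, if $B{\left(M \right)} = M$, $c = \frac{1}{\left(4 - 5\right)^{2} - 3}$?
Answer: $30$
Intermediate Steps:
$c = - \frac{1}{2}$ ($c = \frac{1}{\left(-1\right)^{2} - 3} = \frac{1}{1 - 3} = \frac{1}{-2} = - \frac{1}{2} \approx -0.5$)
$W{\left(X \right)} = - X$ ($W{\left(X \right)} = - \frac{X}{2} \cdot 2 = - X$)
$- W{\left(6 B{\left(5 \right)} \right)} = - \left(-1\right) 6 \cdot 5 = - \left(-1\right) 30 = \left(-1\right) \left(-30\right) = 30$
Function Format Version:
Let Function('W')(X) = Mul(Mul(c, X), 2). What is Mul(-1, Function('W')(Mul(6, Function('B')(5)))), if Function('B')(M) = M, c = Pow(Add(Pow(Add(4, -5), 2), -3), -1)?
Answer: 30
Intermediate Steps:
c = Rational(-1, 2) (c = Pow(Add(Pow(-1, 2), -3), -1) = Pow(Add(1, -3), -1) = Pow(-2, -1) = Rational(-1, 2) ≈ -0.50000)
Function('W')(X) = Mul(-1, X) (Function('W')(X) = Mul(Mul(Rational(-1, 2), X), 2) = Mul(-1, X))
Mul(-1, Function('W')(Mul(6, Function('B')(5)))) = Mul(-1, Mul(-1, Mul(6, 5))) = Mul(-1, Mul(-1, 30)) = Mul(-1, -30) = 30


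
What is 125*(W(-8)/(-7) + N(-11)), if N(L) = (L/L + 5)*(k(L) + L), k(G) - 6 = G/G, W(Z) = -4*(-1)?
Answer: -21500/7 ≈ -3071.4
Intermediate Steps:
W(Z) = 4
k(G) = 7 (k(G) = 6 + G/G = 6 + 1 = 7)
N(L) = 42 + 6*L (N(L) = (L/L + 5)*(7 + L) = (1 + 5)*(7 + L) = 6*(7 + L) = 42 + 6*L)
125*(W(-8)/(-7) + N(-11)) = 125*(4/(-7) + (42 + 6*(-11))) = 125*(4*(-⅐) + (42 - 66)) = 125*(-4/7 - 24) = 125*(-172/7) = -21500/7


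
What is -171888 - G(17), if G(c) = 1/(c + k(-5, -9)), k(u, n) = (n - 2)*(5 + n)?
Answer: -10485169/61 ≈ -1.7189e+5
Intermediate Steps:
k(u, n) = (-2 + n)*(5 + n)
G(c) = 1/(44 + c) (G(c) = 1/(c + (-10 + (-9)² + 3*(-9))) = 1/(c + (-10 + 81 - 27)) = 1/(c + 44) = 1/(44 + c))
-171888 - G(17) = -171888 - 1/(44 + 17) = -171888 - 1/61 = -10485169/61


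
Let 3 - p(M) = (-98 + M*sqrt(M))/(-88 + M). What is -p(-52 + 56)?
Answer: -27/14 ≈ -1.9286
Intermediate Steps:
p(M) = 3 - (-98 + M**(3/2))/(-88 + M) (p(M) = 3 - (-98 + M*sqrt(M))/(-88 + M) = 3 - (-98 + M**(3/2))/(-88 + M))
-p(-52 + 56) = -(-166 - (-52 + 56)**(3/2) + 3*(-52 + 56))/(-88 + (-52 + 56)) = -(-166 - 4**(3/2) + 3*4)/(-88 + 4) = -(-166 - 1*8 + 12)/(-84) = -(-1)*(-166 - 8 + 12)/84 = -(-1)*(-162)/84 = -1*27/14 = -27/14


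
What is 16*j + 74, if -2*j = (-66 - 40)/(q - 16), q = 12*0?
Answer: 21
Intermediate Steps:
q = 0
j = -53/16 (j = -(-66 - 40)/(2*(0 - 16)) = -(-53)/(-16) = -(-53)*(-1)/16 = -½*53/8 = -53/16 ≈ -3.3125)
16*j + 74 = 16*(-53/16) + 74 = -53 + 74 = 21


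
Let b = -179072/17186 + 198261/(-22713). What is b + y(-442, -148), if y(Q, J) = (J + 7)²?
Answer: 1292164442596/65057603 ≈ 19862.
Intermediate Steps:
y(Q, J) = (7 + J)²
b = -1245762647/65057603 (b = -179072*1/17186 + 198261*(-1/22713) = -89536/8593 - 66087/7571 = -1245762647/65057603 ≈ -19.149)
b + y(-442, -148) = -1245762647/65057603 + (7 - 148)² = -1245762647/65057603 + (-141)² = -1245762647/65057603 + 19881 = 1292164442596/65057603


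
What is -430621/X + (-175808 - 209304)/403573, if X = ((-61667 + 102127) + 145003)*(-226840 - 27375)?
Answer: -18156885200189207/19027448551695285 ≈ -0.95425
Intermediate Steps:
X = -47147476545 (X = (40460 + 145003)*(-254215) = 185463*(-254215) = -47147476545)
-430621/X + (-175808 - 209304)/403573 = -430621/(-47147476545) + (-175808 - 209304)/403573 = -430621*(-1/47147476545) - 385112*1/403573 = 430621/47147476545 - 385112/403573 = -18156885200189207/19027448551695285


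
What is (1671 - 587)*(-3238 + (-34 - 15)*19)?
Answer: -4519196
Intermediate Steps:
(1671 - 587)*(-3238 + (-34 - 15)*19) = 1084*(-3238 - 49*19) = 1084*(-3238 - 931) = 1084*(-4169) = -4519196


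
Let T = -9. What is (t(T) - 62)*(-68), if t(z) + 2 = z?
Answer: 4964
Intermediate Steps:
t(z) = -2 + z
(t(T) - 62)*(-68) = ((-2 - 9) - 62)*(-68) = (-11 - 62)*(-68) = -73*(-68) = 4964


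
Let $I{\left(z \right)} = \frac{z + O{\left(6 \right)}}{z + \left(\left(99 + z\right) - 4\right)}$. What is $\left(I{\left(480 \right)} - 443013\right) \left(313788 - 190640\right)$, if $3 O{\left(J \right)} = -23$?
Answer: $- \frac{172670087483744}{3165} \approx -5.4556 \cdot 10^{10}$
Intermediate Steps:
$O{\left(J \right)} = - \frac{23}{3}$ ($O{\left(J \right)} = \frac{1}{3} \left(-23\right) = - \frac{23}{3}$)
$I{\left(z \right)} = \frac{- \frac{23}{3} + z}{95 + 2 z}$ ($I{\left(z \right)} = \frac{z - \frac{23}{3}}{z + \left(\left(99 + z\right) - 4\right)} = \frac{- \frac{23}{3} + z}{z + \left(95 + z\right)} = \frac{- \frac{23}{3} + z}{95 + 2 z}$)
$\left(I{\left(480 \right)} - 443013\right) \left(313788 - 190640\right) = \left(\frac{-23 + 3 \cdot 480}{3 \left(95 + 2 \cdot 480\right)} - 443013\right) \left(313788 - 190640\right) = \left(\frac{-23 + 1440}{3 \left(95 + 960\right)} - 443013\right) 123148 = \left(\frac{1}{3} \cdot \frac{1}{1055} \cdot 1417 - 443013\right) 123148 = \left(\frac{1417}{3165} - 443013\right) 123148 = \left(- \frac{1402134728}{3165}\right) 123148 = - \frac{172670087483744}{3165}$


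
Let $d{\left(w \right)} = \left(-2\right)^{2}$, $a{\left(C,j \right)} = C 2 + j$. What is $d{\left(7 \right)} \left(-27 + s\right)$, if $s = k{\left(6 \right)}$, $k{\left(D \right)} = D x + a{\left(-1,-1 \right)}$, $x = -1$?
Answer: $-144$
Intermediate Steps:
$a{\left(C,j \right)} = j + 2 C$ ($a{\left(C,j \right)} = 2 C + j = j + 2 C$)
$k{\left(D \right)} = -3 - D$ ($k{\left(D \right)} = D \left(-1\right) + \left(-1 + 2 \left(-1\right)\right) = - D - 3 = -3 - D$)
$d{\left(w \right)} = 4$
$s = -9$ ($s = -3 - 6 = -9$)
$d{\left(7 \right)} \left(-27 + s\right) = 4 \left(-27 - 9\right) = 4 \left(-36\right) = -144$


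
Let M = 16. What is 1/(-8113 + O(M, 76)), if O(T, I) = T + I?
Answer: -1/8021 ≈ -0.00012467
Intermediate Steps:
O(T, I) = I + T
1/(-8113 + O(M, 76)) = 1/(-8113 + (76 + 16)) = 1/(-8113 + 92) = 1/(-8021) = -1/8021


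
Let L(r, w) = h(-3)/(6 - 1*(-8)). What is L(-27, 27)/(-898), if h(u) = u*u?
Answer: -9/12572 ≈ -0.00071588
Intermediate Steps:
h(u) = u**2
L(r, w) = 9/14 (L(r, w) = (-3)**2/(6 - 1*(-8)) = 9/(6 + 8) = 9/14)
L(-27, 27)/(-898) = (9/14)/(-898) = (9/14)*(-1/898) = -9/12572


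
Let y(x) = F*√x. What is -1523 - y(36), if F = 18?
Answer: -1631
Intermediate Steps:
y(x) = 18*√x
-1523 - y(36) = -1523 - 18*√36 = -1523 - 18*6 = -1523 - 1*108 = -1523 - 108 = -1631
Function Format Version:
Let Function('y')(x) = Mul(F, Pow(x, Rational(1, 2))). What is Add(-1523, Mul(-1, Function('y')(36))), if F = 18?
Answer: -1631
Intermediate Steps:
Function('y')(x) = Mul(18, Pow(x, Rational(1, 2)))
Add(-1523, Mul(-1, Function('y')(36))) = Add(-1523, Mul(-1, Mul(18, Pow(36, Rational(1, 2))))) = Add(-1523, Mul(-1, Mul(18, 6))) = Add(-1523, Mul(-1, 108)) = Add(-1523, -108) = -1631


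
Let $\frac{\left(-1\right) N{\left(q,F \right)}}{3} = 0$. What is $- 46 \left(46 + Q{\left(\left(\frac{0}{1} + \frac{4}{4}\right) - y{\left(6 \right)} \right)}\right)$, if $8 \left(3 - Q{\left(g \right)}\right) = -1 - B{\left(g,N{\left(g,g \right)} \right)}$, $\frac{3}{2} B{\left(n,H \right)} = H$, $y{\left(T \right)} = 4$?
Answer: $- \frac{9039}{4} \approx -2259.8$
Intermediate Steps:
$N{\left(q,F \right)} = 0$ ($N{\left(q,F \right)} = \left(-3\right) 0 = 0$)
$B{\left(n,H \right)} = \frac{2 H}{3}$
$Q{\left(g \right)} = \frac{25}{8}$ ($Q{\left(g \right)} = 3 - \frac{-1 - \frac{2}{3} \cdot 0}{8} = 3 - \frac{-1 - 0}{8} = 3 - \frac{-1 + 0}{8} = 3 - - \frac{1}{8} = 3 + \frac{1}{8} = \frac{25}{8}$)
$- 46 \left(46 + Q{\left(\left(\frac{0}{1} + \frac{4}{4}\right) - y{\left(6 \right)} \right)}\right) = - 46 \left(46 + \frac{25}{8}\right) = \left(-46\right) \frac{393}{8} = - \frac{9039}{4}$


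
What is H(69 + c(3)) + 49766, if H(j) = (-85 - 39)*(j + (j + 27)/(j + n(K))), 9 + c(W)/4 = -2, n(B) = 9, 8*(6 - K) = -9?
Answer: 790098/17 ≈ 46476.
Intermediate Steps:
K = 57/8 (K = 6 - ⅛*(-9) = 6 + 9/8 = 57/8 ≈ 7.1250)
c(W) = -44 (c(W) = -36 + 4*(-2) = -36 - 8 = -44)
H(j) = -124*j - 124*(27 + j)/(9 + j) (H(j) = (-85 - 39)*(j + (j + 27)/(j + 9)) = -124*(j + (27 + j)/(9 + j)) = -124*j - 124*(27 + j)/(9 + j))
H(69 + c(3)) + 49766 = 124*(-27 - (69 - 44)² - 10*(69 - 44))/(9 + (69 - 44)) + 49766 = 124*(-27 - 1*25² - 10*25)/(9 + 25) + 49766 = 124*(-27 - 1*625 - 250)/34 + 49766 = 124*(1/34)*(-27 - 625 - 250) + 49766 = 124*(1/34)*(-902) + 49766 = -55924/17 + 49766 = 790098/17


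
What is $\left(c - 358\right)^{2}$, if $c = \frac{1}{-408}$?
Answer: $\frac{21334984225}{166464} \approx 1.2817 \cdot 10^{5}$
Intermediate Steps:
$c = - \frac{1}{408} \approx -0.002451$
$\left(c - 358\right)^{2} = \left(- \frac{1}{408} - 358\right)^{2} = \left(- \frac{146065}{408}\right)^{2} = \frac{21334984225}{166464}$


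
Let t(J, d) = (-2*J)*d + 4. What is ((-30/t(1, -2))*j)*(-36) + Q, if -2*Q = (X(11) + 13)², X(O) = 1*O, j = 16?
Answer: 1872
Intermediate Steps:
t(J, d) = 4 - 2*J*d (t(J, d) = -2*J*d + 4 = 4 - 2*J*d)
X(O) = O
Q = -288 (Q = -(11 + 13)²/2 = -½*24² = -½*576 = -288)
((-30/t(1, -2))*j)*(-36) + Q = (-30/(4 - 2*1*(-2))*16)*(-36) - 288 = (-30/(4 + 4)*16)*(-36) - 288 = (-30/8*16)*(-36) - 288 = (-30*⅛*16)*(-36) - 288 = -15/4*16*(-36) - 288 = -60*(-36) - 288 = 2160 - 288 = 1872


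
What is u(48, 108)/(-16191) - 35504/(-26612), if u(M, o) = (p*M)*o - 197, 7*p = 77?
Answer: -234358715/107718723 ≈ -2.1757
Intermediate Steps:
p = 11 (p = (⅐)*77 = 11)
u(M, o) = -197 + 11*M*o (u(M, o) = (11*M)*o - 197 = 11*M*o - 197 = -197 + 11*M*o)
u(48, 108)/(-16191) - 35504/(-26612) = (-197 + 11*48*108)/(-16191) - 35504/(-26612) = (-197 + 57024)*(-1/16191) - 35504*(-1/26612) = 56827*(-1/16191) + 8876/6653 = -56827/16191 + 8876/6653 = -234358715/107718723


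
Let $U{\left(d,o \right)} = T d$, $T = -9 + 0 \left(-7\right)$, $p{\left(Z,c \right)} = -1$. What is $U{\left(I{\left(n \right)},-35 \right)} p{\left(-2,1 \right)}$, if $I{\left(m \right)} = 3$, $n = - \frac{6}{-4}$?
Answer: $27$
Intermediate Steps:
$n = \frac{3}{2}$ ($n = \left(-6\right) \left(- \frac{1}{4}\right) = \frac{3}{2} \approx 1.5$)
$T = -9$ ($T = -9 + 0 = -9$)
$U{\left(d,o \right)} = - 9 d$
$U{\left(I{\left(n \right)},-35 \right)} p{\left(-2,1 \right)} = \left(-9\right) 3 \left(-1\right) = \left(-27\right) \left(-1\right) = 27$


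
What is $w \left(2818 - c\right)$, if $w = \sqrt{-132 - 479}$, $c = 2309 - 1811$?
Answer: $2320 i \sqrt{611} \approx 57347.0 i$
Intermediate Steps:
$c = 498$
$w = i \sqrt{611}$ ($w = \sqrt{-611} = i \sqrt{611} \approx 24.718 i$)
$w \left(2818 - c\right) = i \sqrt{611} \left(2818 - 498\right) = i \sqrt{611} \cdot 2320 = 2320 i \sqrt{611}$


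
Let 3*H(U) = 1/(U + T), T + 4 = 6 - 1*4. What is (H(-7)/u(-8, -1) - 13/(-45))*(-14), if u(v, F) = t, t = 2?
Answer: -511/135 ≈ -3.7852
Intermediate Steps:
u(v, F) = 2
T = -2 (T = -4 + (6 - 1*4) = -4 + (6 - 4) = -4 + 2 = -2)
H(U) = 1/(3*(-2 + U)) (H(U) = 1/(3*(U - 2)) = 1/(3*(-2 + U)))
(H(-7)/u(-8, -1) - 13/(-45))*(-14) = ((1/(3*(-2 - 7)))/2 - 13/(-45))*(-14) = (((⅓)/(-9))*(½) - 13*(-1/45))*(-14) = (((⅓)*(-⅑))*(½) + 13/45)*(-14) = (-1/27*½ + 13/45)*(-14) = (-1/54 + 13/45)*(-14) = (73/270)*(-14) = -511/135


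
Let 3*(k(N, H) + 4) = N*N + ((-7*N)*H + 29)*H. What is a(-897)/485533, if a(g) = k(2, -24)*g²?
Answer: -2351603904/485533 ≈ -4843.3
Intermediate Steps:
k(N, H) = -4 + N²/3 + H*(29 - 7*H*N)/3 (k(N, H) = -4 + (N*N + ((-7*N)*H + 29)*H)/3 = -4 + (N² + (-7*H*N + 29)*H)/3 = -4 + (N² + (29 - 7*H*N)*H)/3 = -4 + (N² + H*(29 - 7*H*N))/3 = -4 + (N²/3 + H*(29 - 7*H*N)/3) = -4 + N²/3 + H*(29 - 7*H*N)/3)
a(g) = -8768*g²/3 (a(g) = (-4 + (⅓)*2² + (29/3)*(-24) - 7/3*2*(-24)²)*g² = (-4 + (⅓)*4 - 232 - 7/3*2*576)*g² = (-4 + 4/3 - 232 - 2688)*g² = -8768*g²/3)
a(-897)/485533 = -8768/3*(-897)²/485533 = -8768/3*804609*(1/485533) = -2351603904*1/485533 = -2351603904/485533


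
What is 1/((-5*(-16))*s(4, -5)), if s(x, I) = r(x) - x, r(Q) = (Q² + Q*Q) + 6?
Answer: 1/2720 ≈ 0.00036765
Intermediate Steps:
r(Q) = 6 + 2*Q² (r(Q) = (Q² + Q²) + 6 = 2*Q² + 6 = 6 + 2*Q²)
s(x, I) = 6 - x + 2*x² (s(x, I) = (6 + 2*x²) - x = 6 - x + 2*x²)
1/((-5*(-16))*s(4, -5)) = 1/((-5*(-16))*(6 - 1*4 + 2*4²)) = 1/(80*(6 - 4 + 2*16)) = 1/(80*(6 - 4 + 32)) = 1/(80*34) = 1/2720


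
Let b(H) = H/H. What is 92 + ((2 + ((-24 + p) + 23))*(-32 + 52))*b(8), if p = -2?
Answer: 72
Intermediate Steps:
b(H) = 1
92 + ((2 + ((-24 + p) + 23))*(-32 + 52))*b(8) = 92 + ((2 + ((-24 - 2) + 23))*(-32 + 52))*1 = 92 + ((2 + (-26 + 23))*20)*1 = 92 + ((2 - 3)*20)*1 = 92 - 1*20*1 = 92 - 20*1 = 92 - 20 = 72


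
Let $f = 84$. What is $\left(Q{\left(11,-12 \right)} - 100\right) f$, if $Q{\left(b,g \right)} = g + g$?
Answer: $-10416$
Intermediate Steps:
$Q{\left(b,g \right)} = 2 g$
$\left(Q{\left(11,-12 \right)} - 100\right) f = \left(2 \left(-12\right) - 100\right) 84 = \left(-24 - 100\right) 84 = \left(-124\right) 84 = -10416$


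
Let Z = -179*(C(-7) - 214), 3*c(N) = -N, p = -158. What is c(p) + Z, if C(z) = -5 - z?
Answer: 114002/3 ≈ 38001.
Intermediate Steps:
c(N) = -N/3 (c(N) = (-N)/3 = -N/3)
Z = 37948 (Z = -179*((-5 - 1*(-7)) - 214) = -179*((-5 + 7) - 214) = -179*(2 - 214) = -179*(-212) = 37948)
c(p) + Z = -⅓*(-158) + 37948 = 158/3 + 37948 = 114002/3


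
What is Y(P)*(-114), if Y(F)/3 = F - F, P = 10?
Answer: 0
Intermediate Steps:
Y(F) = 0 (Y(F) = 3*(F - F) = 3*0 = 0)
Y(P)*(-114) = 0*(-114) = 0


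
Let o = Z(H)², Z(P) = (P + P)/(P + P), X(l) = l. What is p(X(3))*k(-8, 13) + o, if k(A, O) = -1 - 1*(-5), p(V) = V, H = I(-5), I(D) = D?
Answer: 13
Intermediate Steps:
H = -5
Z(P) = 1 (Z(P) = (2*P)/((2*P)) = (2*P)*(1/(2*P)) = 1)
k(A, O) = 4 (k(A, O) = -1 + 5 = 4)
o = 1 (o = 1² = 1)
p(X(3))*k(-8, 13) + o = 3*4 + 1 = 12 + 1 = 13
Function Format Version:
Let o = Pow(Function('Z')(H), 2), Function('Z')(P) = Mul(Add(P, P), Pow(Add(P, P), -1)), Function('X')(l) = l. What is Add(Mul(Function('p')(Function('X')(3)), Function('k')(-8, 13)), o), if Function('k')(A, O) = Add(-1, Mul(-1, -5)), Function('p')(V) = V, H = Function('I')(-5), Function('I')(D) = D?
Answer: 13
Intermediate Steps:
H = -5
Function('Z')(P) = 1 (Function('Z')(P) = Mul(Mul(2, P), Pow(Mul(2, P), -1)) = Mul(Mul(2, P), Mul(Rational(1, 2), Pow(P, -1))) = 1)
Function('k')(A, O) = 4 (Function('k')(A, O) = Add(-1, 5) = 4)
o = 1 (o = Pow(1, 2) = 1)
Add(Mul(Function('p')(Function('X')(3)), Function('k')(-8, 13)), o) = Add(Mul(3, 4), 1) = Add(12, 1) = 13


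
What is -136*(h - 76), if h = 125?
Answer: -6664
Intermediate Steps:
-136*(h - 76) = -136*(125 - 76) = -136*49 = -6664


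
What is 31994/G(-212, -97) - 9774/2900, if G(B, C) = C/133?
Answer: -6170516939/140650 ≈ -43871.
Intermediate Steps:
G(B, C) = C/133 (G(B, C) = C*(1/133) = C/133)
31994/G(-212, -97) - 9774/2900 = 31994/(((1/133)*(-97))) - 9774/2900 = 31994/(-97/133) - 9774*1/2900 = 31994*(-133/97) - 4887/1450 = -4255202/97 - 4887/1450 = -6170516939/140650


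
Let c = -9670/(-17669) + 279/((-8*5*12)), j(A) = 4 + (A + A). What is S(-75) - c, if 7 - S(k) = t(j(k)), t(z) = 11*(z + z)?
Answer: 9100337777/2827040 ≈ 3219.0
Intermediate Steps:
j(A) = 4 + 2*A
t(z) = 22*z (t(z) = 11*(2*z) = 22*z)
S(k) = -81 - 44*k (S(k) = 7 - 22*(4 + 2*k) = 7 - (88 + 44*k) = 7 + (-88 - 44*k) = -81 - 44*k)
c = -96017/2827040 (c = -9670*(-1/17669) + 279/((-40*12)) = 9670/17669 + 279/(-480) = 9670/17669 + 279*(-1/480) = 9670/17669 - 93/160 = -96017/2827040 ≈ -0.033964)
S(-75) - c = (-81 - 44*(-75)) - 1*(-96017/2827040) = (-81 + 3300) + 96017/2827040 = 3219 + 96017/2827040 = 9100337777/2827040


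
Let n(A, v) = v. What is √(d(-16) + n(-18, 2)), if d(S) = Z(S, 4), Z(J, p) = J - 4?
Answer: 3*I*√2 ≈ 4.2426*I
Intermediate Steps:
Z(J, p) = -4 + J
d(S) = -4 + S
√(d(-16) + n(-18, 2)) = √((-4 - 16) + 2) = √(-20 + 2) = √(-18) = 3*I*√2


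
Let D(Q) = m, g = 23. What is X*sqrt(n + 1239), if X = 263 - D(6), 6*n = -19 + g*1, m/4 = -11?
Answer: 307*sqrt(11157)/3 ≈ 10809.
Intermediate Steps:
m = -44 (m = 4*(-11) = -44)
D(Q) = -44
n = 2/3 (n = (-19 + 23*1)/6 = (-19 + 23)/6 = (1/6)*4 = 2/3 ≈ 0.66667)
X = 307 (X = 263 - 1*(-44) = 263 + 44 = 307)
X*sqrt(n + 1239) = 307*sqrt(2/3 + 1239) = 307*sqrt(3719/3) = 307*(sqrt(11157)/3) = 307*sqrt(11157)/3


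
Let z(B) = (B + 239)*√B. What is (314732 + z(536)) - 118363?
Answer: 196369 + 1550*√134 ≈ 2.1431e+5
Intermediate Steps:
z(B) = √B*(239 + B) (z(B) = (239 + B)*√B = √B*(239 + B))
(314732 + z(536)) - 118363 = (314732 + √536*(239 + 536)) - 118363 = (314732 + (2*√134)*775) - 118363 = (314732 + 1550*√134) - 118363 = 196369 + 1550*√134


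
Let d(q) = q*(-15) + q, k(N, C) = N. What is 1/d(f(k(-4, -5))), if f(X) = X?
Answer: 1/56 ≈ 0.017857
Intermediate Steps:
d(q) = -14*q (d(q) = -15*q + q = -14*q)
1/d(f(k(-4, -5))) = 1/(-14*(-4)) = 1/56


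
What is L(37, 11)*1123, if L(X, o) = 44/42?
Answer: 24706/21 ≈ 1176.5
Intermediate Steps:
L(X, o) = 22/21 (L(X, o) = 44*(1/42) = 22/21)
L(37, 11)*1123 = (22/21)*1123 = 24706/21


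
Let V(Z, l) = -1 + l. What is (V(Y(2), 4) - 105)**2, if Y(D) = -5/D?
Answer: 10404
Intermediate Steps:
(V(Y(2), 4) - 105)**2 = ((-1 + 4) - 105)**2 = (3 - 105)**2 = (-102)**2 = 10404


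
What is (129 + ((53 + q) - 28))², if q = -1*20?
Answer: 17956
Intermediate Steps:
q = -20
(129 + ((53 + q) - 28))² = (129 + ((53 - 20) - 28))² = (129 + (33 - 28))² = (129 + 5)² = 134² = 17956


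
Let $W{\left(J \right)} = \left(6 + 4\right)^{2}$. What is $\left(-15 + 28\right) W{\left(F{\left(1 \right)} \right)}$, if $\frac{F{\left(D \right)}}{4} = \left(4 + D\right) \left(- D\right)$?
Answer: $1300$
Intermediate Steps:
$F{\left(D \right)} = - 4 D \left(4 + D\right)$ ($F{\left(D \right)} = 4 \left(4 + D\right) \left(- D\right) = 4 \left(- D \left(4 + D\right)\right) = - 4 D \left(4 + D\right)$)
$W{\left(J \right)} = 100$ ($W{\left(J \right)} = 10^{2} = 100$)
$\left(-15 + 28\right) W{\left(F{\left(1 \right)} \right)} = \left(-15 + 28\right) 100 = 13 \cdot 100 = 1300$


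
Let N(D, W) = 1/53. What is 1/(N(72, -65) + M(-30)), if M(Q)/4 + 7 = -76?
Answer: -53/17595 ≈ -0.0030122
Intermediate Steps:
M(Q) = -332 (M(Q) = -28 + 4*(-76) = -28 - 304 = -332)
N(D, W) = 1/53
1/(N(72, -65) + M(-30)) = 1/(1/53 - 332) = 1/(-17595/53) = -53/17595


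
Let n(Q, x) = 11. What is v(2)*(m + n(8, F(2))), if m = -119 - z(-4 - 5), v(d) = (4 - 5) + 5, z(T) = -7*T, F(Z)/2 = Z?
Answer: -684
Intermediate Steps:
F(Z) = 2*Z
z(T) = -7*T
v(d) = 4 (v(d) = -1 + 5 = 4)
m = -182 (m = -119 - (-7)*(-4 - 5) = -119 - (-7)*(-9) = -119 - 1*63 = -119 - 63 = -182)
v(2)*(m + n(8, F(2))) = 4*(-182 + 11) = 4*(-171) = -684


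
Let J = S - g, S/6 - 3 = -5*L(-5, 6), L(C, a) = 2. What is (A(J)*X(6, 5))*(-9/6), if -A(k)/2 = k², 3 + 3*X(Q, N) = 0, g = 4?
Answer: -6348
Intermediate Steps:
X(Q, N) = -1 (X(Q, N) = -1 + (⅓)*0 = -1 + 0 = -1)
S = -42 (S = 18 + 6*(-5*2) = 18 + 6*(-10) = 18 - 60 = -42)
J = -46 (J = -42 - 1*4 = -42 - 4 = -46)
A(k) = -2*k²
(A(J)*X(6, 5))*(-9/6) = (-2*(-46)²*(-1))*(-9/6) = (-2*2116*(-1))*(-9*⅙) = -4232*(-1)*(-3/2) = 4232*(-3/2) = -6348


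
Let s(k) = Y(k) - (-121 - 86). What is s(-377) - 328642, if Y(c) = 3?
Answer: -328432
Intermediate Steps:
s(k) = 210 (s(k) = 3 - (-121 - 86) = 3 - 1*(-207) = 3 + 207 = 210)
s(-377) - 328642 = 210 - 328642 = -328432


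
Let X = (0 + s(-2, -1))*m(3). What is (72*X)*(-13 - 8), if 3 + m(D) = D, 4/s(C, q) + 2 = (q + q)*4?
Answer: 0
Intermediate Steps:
s(C, q) = 4/(-2 + 8*q) (s(C, q) = 4/(-2 + (q + q)*4) = 4/(-2 + (2*q)*4) = 4/(-2 + 8*q))
m(D) = -3 + D
X = 0 (X = (0 + 2/(-1 + 4*(-1)))*(-3 + 3) = (0 + 2/(-1 - 4))*0 = (0 + 2/(-5))*0 = (0 + 2*(-1/5))*0 = (0 - 2/5)*0 = -2/5*0 = 0)
(72*X)*(-13 - 8) = (72*0)*(-13 - 8) = 0*(-21) = 0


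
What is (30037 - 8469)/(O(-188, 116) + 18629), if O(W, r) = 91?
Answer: 674/585 ≈ 1.1521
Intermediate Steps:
(30037 - 8469)/(O(-188, 116) + 18629) = (30037 - 8469)/(91 + 18629) = 21568/18720 = 21568*(1/18720) = 674/585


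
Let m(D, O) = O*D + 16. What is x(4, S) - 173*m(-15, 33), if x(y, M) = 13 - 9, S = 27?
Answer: 82871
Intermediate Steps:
m(D, O) = 16 + D*O (m(D, O) = D*O + 16 = 16 + D*O)
x(y, M) = 4
x(4, S) - 173*m(-15, 33) = 4 - 173*(16 - 15*33) = 4 - 173*(16 - 495) = 4 - 173*(-479) = 4 + 82867 = 82871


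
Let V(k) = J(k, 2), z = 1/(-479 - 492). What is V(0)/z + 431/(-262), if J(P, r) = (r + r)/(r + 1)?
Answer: -1018901/786 ≈ -1296.3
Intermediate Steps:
J(P, r) = 2*r/(1 + r) (J(P, r) = (2*r)/(1 + r) = 2*r/(1 + r))
z = -1/971 (z = 1/(-971) = -1/971 ≈ -0.0010299)
V(k) = 4/3 (V(k) = 2*2/(1 + 2) = 2*2/3 = 2*2*(⅓) = 4/3)
V(0)/z + 431/(-262) = 4/(3*(-1/971)) + 431/(-262) = (4/3)*(-971) + 431*(-1/262) = -3884/3 - 431/262 = -1018901/786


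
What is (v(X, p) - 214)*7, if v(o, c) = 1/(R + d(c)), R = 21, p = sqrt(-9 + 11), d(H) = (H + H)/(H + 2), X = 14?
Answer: -528661/353 - 14*sqrt(2)/353 ≈ -1497.7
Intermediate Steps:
d(H) = 2*H/(2 + H) (d(H) = (2*H)/(2 + H) = 2*H/(2 + H))
p = sqrt(2) ≈ 1.4142
v(o, c) = 1/(21 + 2*c/(2 + c))
(v(X, p) - 214)*7 = ((2 + sqrt(2))/(42 + 23*sqrt(2)) - 214)*7 = (-214 + (2 + sqrt(2))/(42 + 23*sqrt(2)))*7 = -1498 + 7*(2 + sqrt(2))/(42 + 23*sqrt(2))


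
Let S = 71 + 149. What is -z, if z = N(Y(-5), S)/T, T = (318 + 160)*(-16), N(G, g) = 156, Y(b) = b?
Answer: 39/1912 ≈ 0.020397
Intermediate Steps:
S = 220
T = -7648 (T = 478*(-16) = -7648)
z = -39/1912 (z = 156/(-7648) = 156*(-1/7648) = -39/1912 ≈ -0.020397)
-z = -1*(-39/1912) = 39/1912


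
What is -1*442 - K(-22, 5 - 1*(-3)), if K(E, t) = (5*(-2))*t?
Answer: -362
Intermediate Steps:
K(E, t) = -10*t
-1*442 - K(-22, 5 - 1*(-3)) = -1*442 - (-10)*(5 - 1*(-3)) = -442 - (-10)*(5 + 3) = -442 - (-10)*8 = -442 - 1*(-80) = -442 + 80 = -362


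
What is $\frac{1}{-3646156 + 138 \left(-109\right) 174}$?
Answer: $- \frac{1}{6263464} \approx -1.5966 \cdot 10^{-7}$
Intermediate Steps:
$\frac{1}{-3646156 + 138 \left(-109\right) 174} = \frac{1}{-3646156 - 2617308} = \frac{1}{-6263464} = - \frac{1}{6263464}$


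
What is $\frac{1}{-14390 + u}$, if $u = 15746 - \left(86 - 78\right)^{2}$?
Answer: $\frac{1}{1292} \approx 0.00077399$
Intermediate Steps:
$u = 15682$ ($u = 15746 - 8^{2} = 15746 - 64 = 15682$)
$\frac{1}{-14390 + u} = \frac{1}{-14390 + 15682} = \frac{1}{1292}$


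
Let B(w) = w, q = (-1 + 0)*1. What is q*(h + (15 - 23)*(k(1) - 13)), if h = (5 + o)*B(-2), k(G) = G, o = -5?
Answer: -96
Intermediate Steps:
q = -1 (q = -1*1 = -1)
h = 0 (h = (5 - 5)*(-2) = 0*(-2) = 0)
q*(h + (15 - 23)*(k(1) - 13)) = -(0 + (15 - 23)*(1 - 13)) = -(0 - 8*(-12)) = -(0 + 96) = -1*96 = -96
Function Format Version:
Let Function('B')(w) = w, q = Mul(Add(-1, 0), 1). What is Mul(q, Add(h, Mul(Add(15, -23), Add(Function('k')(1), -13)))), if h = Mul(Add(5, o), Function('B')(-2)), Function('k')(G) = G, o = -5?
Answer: -96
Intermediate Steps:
q = -1 (q = Mul(-1, 1) = -1)
h = 0 (h = Mul(Add(5, -5), -2) = Mul(0, -2) = 0)
Mul(q, Add(h, Mul(Add(15, -23), Add(Function('k')(1), -13)))) = Mul(-1, Add(0, Mul(Add(15, -23), Add(1, -13)))) = Mul(-1, Add(0, Mul(-8, -12))) = Mul(-1, Add(0, 96)) = Mul(-1, 96) = -96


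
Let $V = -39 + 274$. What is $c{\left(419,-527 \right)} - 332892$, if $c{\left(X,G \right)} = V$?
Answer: $-332657$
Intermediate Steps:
$V = 235$
$c{\left(X,G \right)} = 235$
$c{\left(419,-527 \right)} - 332892 = 235 - 332892 = -332657$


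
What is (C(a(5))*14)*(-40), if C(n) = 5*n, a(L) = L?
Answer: -14000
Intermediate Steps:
(C(a(5))*14)*(-40) = ((5*5)*14)*(-40) = (25*14)*(-40) = 350*(-40) = -14000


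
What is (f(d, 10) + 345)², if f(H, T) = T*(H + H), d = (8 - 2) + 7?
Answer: 366025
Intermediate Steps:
d = 13 (d = 6 + 7 = 13)
f(H, T) = 2*H*T (f(H, T) = T*(2*H) = 2*H*T)
(f(d, 10) + 345)² = (2*13*10 + 345)² = (260 + 345)² = 605² = 366025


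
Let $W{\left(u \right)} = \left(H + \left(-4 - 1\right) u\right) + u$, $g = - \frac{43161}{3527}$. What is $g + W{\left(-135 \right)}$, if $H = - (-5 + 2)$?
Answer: $\frac{1872000}{3527} \approx 530.76$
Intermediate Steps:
$g = - \frac{43161}{3527}$ ($g = \left(-43161\right) \frac{1}{3527} = - \frac{43161}{3527} \approx -12.237$)
$H = 3$ ($H = \left(-1\right) \left(-3\right) = 3$)
$W{\left(u \right)} = 3 - 4 u$ ($W{\left(u \right)} = \left(3 + \left(-4 - 1\right) u\right) + u = \left(3 - 5 u\right) + u = 3 - 4 u$)
$g + W{\left(-135 \right)} = - \frac{43161}{3527} + \left(3 - -540\right) = - \frac{43161}{3527} + \left(3 + 540\right) = - \frac{43161}{3527} + 543 = \frac{1872000}{3527}$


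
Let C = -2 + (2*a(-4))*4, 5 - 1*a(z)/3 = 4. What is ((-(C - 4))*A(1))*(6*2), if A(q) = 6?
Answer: -1296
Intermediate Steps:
a(z) = 3 (a(z) = 15 - 3*4 = 15 - 12 = 3)
C = 22 (C = -2 + (2*3)*4 = -2 + 6*4 = -2 + 24 = 22)
((-(C - 4))*A(1))*(6*2) = (-(22 - 4)*6)*(6*2) = (-1*18*6)*12 = -18*6*12 = -108*12 = -1296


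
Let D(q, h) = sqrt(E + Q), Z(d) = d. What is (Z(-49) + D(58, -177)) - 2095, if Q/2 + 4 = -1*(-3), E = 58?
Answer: -2144 + 2*sqrt(14) ≈ -2136.5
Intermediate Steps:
Q = -2 (Q = -8 + 2*(-1*(-3)) = -8 + 2*3 = -8 + 6 = -2)
D(q, h) = 2*sqrt(14) (D(q, h) = sqrt(58 - 2) = sqrt(56) = 2*sqrt(14))
(Z(-49) + D(58, -177)) - 2095 = (-49 + 2*sqrt(14)) - 2095 = -2144 + 2*sqrt(14)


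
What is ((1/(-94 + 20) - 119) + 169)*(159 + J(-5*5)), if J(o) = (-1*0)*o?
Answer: 588141/74 ≈ 7947.9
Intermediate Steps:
J(o) = 0 (J(o) = 0*o = 0)
((1/(-94 + 20) - 119) + 169)*(159 + J(-5*5)) = ((1/(-94 + 20) - 119) + 169)*(159 + 0) = ((1/(-74) - 119) + 169)*159 = ((-1/74 - 119) + 169)*159 = (-8807/74 + 169)*159 = (3699/74)*159 = 588141/74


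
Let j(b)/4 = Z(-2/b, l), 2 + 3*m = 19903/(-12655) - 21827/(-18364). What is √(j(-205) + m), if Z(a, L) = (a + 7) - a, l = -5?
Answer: √3305936988863557395/348594630 ≈ 5.2159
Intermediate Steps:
Z(a, L) = 7 (Z(a, L) = (7 + a) - a = 7)
m = -554070847/697189260 (m = -⅔ + (19903/(-12655) - 21827/(-18364))/3 = -⅔ + (19903*(-1/12655) - 21827*(-1/18364))/3 = -⅔ + (-19903/12655 + 21827/18364)/3 = -⅔ + (⅓)*(-89278007/232396420) = -⅔ - 89278007/697189260 = -554070847/697189260 ≈ -0.79472)
j(b) = 28 (j(b) = 4*7 = 28)
√(j(-205) + m) = √(28 - 554070847/697189260) = √(18967228433/697189260) = √3305936988863557395/348594630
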